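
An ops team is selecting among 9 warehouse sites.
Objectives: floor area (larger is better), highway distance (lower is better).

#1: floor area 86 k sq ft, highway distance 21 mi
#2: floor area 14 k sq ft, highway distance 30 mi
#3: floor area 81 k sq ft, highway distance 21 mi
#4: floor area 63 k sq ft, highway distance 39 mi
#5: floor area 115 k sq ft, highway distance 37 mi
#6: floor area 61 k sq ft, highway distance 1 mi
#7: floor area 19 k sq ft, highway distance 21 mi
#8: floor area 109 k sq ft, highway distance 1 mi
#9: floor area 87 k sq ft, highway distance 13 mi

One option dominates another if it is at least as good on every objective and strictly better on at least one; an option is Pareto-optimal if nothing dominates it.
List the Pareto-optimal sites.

#1: dominated by #8 (floor area 109≥86, highway distance 1≤21).
#2: dominated by #1 (floor area 86≥14, highway distance 21≤30).
#3: dominated by #1 (floor area 86≥81, highway distance 21≤21).
#4: dominated by #1 (floor area 86≥63, highway distance 21≤39).
#5: not dominated (best floor area).
#6: dominated by #8 (floor area 109≥61, highway distance 1≤1).
#7: dominated by #1 (floor area 86≥19, highway distance 21≤21).
#8: not dominated.
#9: dominated by #8 (floor area 109≥87, highway distance 1≤13).

#5, #8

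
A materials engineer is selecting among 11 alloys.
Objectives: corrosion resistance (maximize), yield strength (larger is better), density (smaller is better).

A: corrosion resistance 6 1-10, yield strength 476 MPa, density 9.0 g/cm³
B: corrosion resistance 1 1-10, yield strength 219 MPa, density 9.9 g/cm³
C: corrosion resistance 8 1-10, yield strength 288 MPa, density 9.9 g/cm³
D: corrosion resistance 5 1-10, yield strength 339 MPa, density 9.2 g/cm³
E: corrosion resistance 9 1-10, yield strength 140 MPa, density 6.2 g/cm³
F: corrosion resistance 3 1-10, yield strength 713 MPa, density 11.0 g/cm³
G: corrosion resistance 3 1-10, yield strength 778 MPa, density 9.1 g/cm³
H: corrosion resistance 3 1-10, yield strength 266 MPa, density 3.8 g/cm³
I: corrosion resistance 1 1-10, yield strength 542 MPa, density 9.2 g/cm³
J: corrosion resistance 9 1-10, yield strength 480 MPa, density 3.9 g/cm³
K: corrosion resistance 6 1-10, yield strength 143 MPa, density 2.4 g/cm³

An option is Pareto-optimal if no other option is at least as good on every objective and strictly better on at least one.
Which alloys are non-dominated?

A: dominated by J (corrosion resistance 9≥6, yield strength 480≥476, density 3.9≤9.0).
B: dominated by A (corrosion resistance 6≥1, yield strength 476≥219, density 9.0≤9.9).
C: dominated by J (corrosion resistance 9≥8, yield strength 480≥288, density 3.9≤9.9).
D: dominated by A (corrosion resistance 6≥5, yield strength 476≥339, density 9.0≤9.2).
E: dominated by J (corrosion resistance 9≥9, yield strength 480≥140, density 3.9≤6.2).
F: dominated by G (corrosion resistance 3≥3, yield strength 778≥713, density 9.1≤11.0).
G: not dominated (best yield strength).
H: not dominated.
I: dominated by G (corrosion resistance 3≥1, yield strength 778≥542, density 9.1≤9.2).
J: not dominated.
K: not dominated (best density).

G, H, J, K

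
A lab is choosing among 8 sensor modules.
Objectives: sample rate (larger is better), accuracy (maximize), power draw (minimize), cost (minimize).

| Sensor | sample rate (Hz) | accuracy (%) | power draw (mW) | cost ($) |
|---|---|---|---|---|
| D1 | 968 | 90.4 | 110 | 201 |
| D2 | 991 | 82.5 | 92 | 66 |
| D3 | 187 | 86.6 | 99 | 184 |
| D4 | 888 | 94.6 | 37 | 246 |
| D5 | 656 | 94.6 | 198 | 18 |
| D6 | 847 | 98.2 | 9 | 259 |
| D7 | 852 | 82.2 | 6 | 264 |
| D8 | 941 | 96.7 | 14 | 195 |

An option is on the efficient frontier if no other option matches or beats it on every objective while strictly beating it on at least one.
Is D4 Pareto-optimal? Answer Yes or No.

D8 vs D4: sample rate 941≥888, accuracy 96.7≥94.6, power draw 14≤37, cost 195≤246 — D8 is at least as good on every objective and strictly better on at least one, so D8 dominates D4.

No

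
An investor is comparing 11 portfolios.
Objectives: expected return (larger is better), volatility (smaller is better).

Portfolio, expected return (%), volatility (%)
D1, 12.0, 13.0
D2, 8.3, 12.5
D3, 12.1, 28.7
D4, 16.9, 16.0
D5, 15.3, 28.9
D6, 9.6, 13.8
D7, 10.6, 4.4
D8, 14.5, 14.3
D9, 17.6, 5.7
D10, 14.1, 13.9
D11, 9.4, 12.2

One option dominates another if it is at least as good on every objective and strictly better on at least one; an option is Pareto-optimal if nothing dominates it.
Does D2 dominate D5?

D2 vs D5: D2 is worse on expected return (8.3 vs 15.3), so it does not dominate D5.

No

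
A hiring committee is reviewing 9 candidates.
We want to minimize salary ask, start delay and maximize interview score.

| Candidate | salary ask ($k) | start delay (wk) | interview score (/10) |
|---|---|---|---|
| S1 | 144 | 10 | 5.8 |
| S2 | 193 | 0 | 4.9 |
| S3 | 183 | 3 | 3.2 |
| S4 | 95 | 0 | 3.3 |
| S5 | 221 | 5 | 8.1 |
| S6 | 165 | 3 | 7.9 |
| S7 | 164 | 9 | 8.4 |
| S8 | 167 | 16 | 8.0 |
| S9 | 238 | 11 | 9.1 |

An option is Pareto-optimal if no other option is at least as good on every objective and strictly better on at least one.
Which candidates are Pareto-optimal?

S1: not dominated.
S2: not dominated.
S3: dominated by S4 (salary ask 95≤183, start delay 0≤3, interview score 3.3≥3.2).
S4: not dominated (best salary ask).
S5: not dominated.
S6: not dominated.
S7: not dominated.
S8: dominated by S7 (salary ask 164≤167, start delay 9≤16, interview score 8.4≥8.0).
S9: not dominated (best interview score).

S1, S2, S4, S5, S6, S7, S9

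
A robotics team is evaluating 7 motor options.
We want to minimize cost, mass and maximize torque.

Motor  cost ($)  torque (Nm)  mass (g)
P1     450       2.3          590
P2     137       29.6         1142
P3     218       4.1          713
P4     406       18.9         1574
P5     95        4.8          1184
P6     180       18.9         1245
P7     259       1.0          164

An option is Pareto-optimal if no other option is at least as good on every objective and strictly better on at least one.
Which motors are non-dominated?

P1: not dominated.
P2: not dominated (best torque).
P3: not dominated.
P4: dominated by P2 (cost 137≤406, torque 29.6≥18.9, mass 1142≤1574).
P5: not dominated (best cost).
P6: dominated by P2 (cost 137≤180, torque 29.6≥18.9, mass 1142≤1245).
P7: not dominated (best mass).

P1, P2, P3, P5, P7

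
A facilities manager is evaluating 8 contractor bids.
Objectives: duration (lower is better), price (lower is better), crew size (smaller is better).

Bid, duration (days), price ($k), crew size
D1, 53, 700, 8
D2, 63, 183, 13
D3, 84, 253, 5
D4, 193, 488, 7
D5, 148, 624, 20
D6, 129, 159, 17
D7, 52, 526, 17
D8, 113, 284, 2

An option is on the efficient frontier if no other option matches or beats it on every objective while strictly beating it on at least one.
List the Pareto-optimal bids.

D1: not dominated.
D2: not dominated.
D3: not dominated.
D4: dominated by D3 (duration 84≤193, price 253≤488, crew size 5≤7).
D5: dominated by D2 (duration 63≤148, price 183≤624, crew size 13≤20).
D6: not dominated (best price).
D7: not dominated (best duration).
D8: not dominated (best crew size).

D1, D2, D3, D6, D7, D8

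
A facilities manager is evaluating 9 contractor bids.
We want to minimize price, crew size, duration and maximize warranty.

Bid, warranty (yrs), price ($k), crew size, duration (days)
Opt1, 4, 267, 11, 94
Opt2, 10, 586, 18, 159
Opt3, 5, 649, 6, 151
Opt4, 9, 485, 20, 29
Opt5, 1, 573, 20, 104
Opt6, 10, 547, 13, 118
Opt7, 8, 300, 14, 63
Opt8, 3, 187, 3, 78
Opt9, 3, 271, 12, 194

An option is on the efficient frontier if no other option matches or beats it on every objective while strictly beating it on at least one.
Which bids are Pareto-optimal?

Opt1: not dominated.
Opt2: dominated by Opt6 (warranty 10≥10, price 547≤586, crew size 13≤18, duration 118≤159).
Opt3: not dominated.
Opt4: not dominated (best duration).
Opt5: dominated by Opt1 (warranty 4≥1, price 267≤573, crew size 11≤20, duration 94≤104).
Opt6: not dominated.
Opt7: not dominated.
Opt8: not dominated (best price).
Opt9: dominated by Opt1 (warranty 4≥3, price 267≤271, crew size 11≤12, duration 94≤194).

Opt1, Opt3, Opt4, Opt6, Opt7, Opt8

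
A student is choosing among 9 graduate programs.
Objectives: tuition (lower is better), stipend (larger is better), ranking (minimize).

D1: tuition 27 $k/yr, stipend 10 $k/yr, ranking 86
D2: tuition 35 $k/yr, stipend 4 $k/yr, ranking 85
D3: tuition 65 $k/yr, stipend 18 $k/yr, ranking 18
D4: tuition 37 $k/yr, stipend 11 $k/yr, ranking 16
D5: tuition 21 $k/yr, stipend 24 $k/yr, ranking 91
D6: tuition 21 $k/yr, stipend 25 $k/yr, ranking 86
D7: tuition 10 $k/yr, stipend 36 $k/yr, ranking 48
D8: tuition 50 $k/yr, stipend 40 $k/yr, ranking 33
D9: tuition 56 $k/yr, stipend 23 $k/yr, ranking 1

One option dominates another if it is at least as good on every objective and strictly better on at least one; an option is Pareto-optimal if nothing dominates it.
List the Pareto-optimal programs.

D1: dominated by D6 (tuition 21≤27, stipend 25≥10, ranking 86≤86).
D2: dominated by D7 (tuition 10≤35, stipend 36≥4, ranking 48≤85).
D3: dominated by D9 (tuition 56≤65, stipend 23≥18, ranking 1≤18).
D4: not dominated.
D5: dominated by D6 (tuition 21≤21, stipend 25≥24, ranking 86≤91).
D6: dominated by D7 (tuition 10≤21, stipend 36≥25, ranking 48≤86).
D7: not dominated (best tuition).
D8: not dominated (best stipend).
D9: not dominated (best ranking).

D4, D7, D8, D9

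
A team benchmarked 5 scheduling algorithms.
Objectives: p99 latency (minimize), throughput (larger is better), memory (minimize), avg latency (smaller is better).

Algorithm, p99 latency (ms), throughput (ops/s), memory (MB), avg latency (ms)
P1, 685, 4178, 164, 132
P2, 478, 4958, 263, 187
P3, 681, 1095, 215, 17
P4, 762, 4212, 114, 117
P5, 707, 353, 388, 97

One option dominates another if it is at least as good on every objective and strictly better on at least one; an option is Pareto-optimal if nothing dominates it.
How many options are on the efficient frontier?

P1: not dominated.
P2: not dominated (best p99 latency).
P3: not dominated (best avg latency).
P4: not dominated (best memory).
P5: dominated by P3 (p99 latency 681≤707, throughput 1095≥353, memory 215≤388, avg latency 17≤97).
Pareto-optimal: P1, P2, P3, P4 → 4.

4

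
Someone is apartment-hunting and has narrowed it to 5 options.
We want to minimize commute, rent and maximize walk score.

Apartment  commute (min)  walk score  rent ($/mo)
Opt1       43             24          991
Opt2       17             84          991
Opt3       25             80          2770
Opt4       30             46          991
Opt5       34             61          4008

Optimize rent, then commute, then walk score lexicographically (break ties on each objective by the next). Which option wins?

First minimize rent: best is 991, kept {Opt1, Opt2, Opt4}.
Then minimize commute: best is 17, kept {Opt2}.

Opt2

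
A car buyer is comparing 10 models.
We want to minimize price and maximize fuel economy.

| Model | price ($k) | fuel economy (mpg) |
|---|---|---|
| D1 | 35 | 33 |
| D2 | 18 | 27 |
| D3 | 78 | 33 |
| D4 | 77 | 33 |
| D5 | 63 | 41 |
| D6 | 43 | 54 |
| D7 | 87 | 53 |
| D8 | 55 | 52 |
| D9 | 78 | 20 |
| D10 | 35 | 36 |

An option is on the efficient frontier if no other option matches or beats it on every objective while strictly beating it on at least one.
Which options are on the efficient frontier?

D2, D6, D10

D1: dominated by D10 (price 35≤35, fuel economy 36≥33).
D2: not dominated (best price).
D3: dominated by D1 (price 35≤78, fuel economy 33≥33).
D4: dominated by D1 (price 35≤77, fuel economy 33≥33).
D5: dominated by D6 (price 43≤63, fuel economy 54≥41).
D6: not dominated (best fuel economy).
D7: dominated by D6 (price 43≤87, fuel economy 54≥53).
D8: dominated by D6 (price 43≤55, fuel economy 54≥52).
D9: dominated by D1 (price 35≤78, fuel economy 33≥20).
D10: not dominated.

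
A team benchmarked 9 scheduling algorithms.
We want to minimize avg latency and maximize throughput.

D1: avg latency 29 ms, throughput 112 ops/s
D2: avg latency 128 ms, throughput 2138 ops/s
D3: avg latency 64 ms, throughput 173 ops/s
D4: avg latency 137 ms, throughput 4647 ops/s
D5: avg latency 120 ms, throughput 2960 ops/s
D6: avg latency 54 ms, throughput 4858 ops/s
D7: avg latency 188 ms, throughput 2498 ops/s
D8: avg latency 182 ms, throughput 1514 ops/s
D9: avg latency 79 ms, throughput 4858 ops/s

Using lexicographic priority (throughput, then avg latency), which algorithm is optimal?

D6

First maximize throughput: best is 4858, kept {D6, D9}.
Then minimize avg latency: best is 54, kept {D6}.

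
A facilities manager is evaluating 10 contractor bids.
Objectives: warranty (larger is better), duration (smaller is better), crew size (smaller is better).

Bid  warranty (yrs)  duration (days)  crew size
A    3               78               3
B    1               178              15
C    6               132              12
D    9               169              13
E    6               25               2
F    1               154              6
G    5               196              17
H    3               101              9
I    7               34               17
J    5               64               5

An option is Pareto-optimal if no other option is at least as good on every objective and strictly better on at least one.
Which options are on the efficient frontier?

D, E, I

A: dominated by E (warranty 6≥3, duration 25≤78, crew size 2≤3).
B: dominated by A (warranty 3≥1, duration 78≤178, crew size 3≤15).
C: dominated by E (warranty 6≥6, duration 25≤132, crew size 2≤12).
D: not dominated (best warranty).
E: not dominated (best duration).
F: dominated by A (warranty 3≥1, duration 78≤154, crew size 3≤6).
G: dominated by C (warranty 6≥5, duration 132≤196, crew size 12≤17).
H: dominated by A (warranty 3≥3, duration 78≤101, crew size 3≤9).
I: not dominated.
J: dominated by E (warranty 6≥5, duration 25≤64, crew size 2≤5).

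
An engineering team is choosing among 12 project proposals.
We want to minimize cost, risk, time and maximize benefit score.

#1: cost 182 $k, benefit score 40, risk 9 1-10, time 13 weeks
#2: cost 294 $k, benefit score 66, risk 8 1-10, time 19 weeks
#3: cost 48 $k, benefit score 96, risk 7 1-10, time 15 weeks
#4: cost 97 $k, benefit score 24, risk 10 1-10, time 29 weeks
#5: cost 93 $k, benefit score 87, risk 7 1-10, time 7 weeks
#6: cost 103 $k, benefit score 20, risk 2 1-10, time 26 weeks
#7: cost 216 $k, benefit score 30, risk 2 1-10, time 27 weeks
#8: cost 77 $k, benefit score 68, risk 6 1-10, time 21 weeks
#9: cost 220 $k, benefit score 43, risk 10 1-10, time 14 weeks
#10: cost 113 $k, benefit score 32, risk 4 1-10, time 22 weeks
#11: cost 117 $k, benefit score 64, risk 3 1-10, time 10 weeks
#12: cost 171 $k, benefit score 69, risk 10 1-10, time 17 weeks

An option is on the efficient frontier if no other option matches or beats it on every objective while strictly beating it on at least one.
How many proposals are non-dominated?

#1: dominated by #5 (cost 93≤182, benefit score 87≥40, risk 7≤9, time 7≤13).
#2: dominated by #3 (cost 48≤294, benefit score 96≥66, risk 7≤8, time 15≤19).
#3: not dominated (best cost).
#4: dominated by #3 (cost 48≤97, benefit score 96≥24, risk 7≤10, time 15≤29).
#5: not dominated (best time).
#6: not dominated.
#7: not dominated.
#8: not dominated.
#9: dominated by #5 (cost 93≤220, benefit score 87≥43, risk 7≤10, time 7≤14).
#10: not dominated.
#11: not dominated.
#12: dominated by #3 (cost 48≤171, benefit score 96≥69, risk 7≤10, time 15≤17).
Pareto-optimal: #3, #5, #6, #7, #8, #10, #11 → 7.

7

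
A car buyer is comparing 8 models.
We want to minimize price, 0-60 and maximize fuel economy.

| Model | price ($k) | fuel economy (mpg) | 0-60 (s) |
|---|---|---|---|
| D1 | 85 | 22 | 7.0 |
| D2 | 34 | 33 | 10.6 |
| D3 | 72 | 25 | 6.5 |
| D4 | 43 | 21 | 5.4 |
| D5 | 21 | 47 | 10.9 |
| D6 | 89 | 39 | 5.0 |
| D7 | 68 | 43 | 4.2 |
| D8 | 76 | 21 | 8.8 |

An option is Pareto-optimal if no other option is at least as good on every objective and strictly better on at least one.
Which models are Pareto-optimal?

D1: dominated by D3 (price 72≤85, fuel economy 25≥22, 0-60 6.5≤7.0).
D2: not dominated.
D3: dominated by D7 (price 68≤72, fuel economy 43≥25, 0-60 4.2≤6.5).
D4: not dominated.
D5: not dominated (best price).
D6: dominated by D7 (price 68≤89, fuel economy 43≥39, 0-60 4.2≤5.0).
D7: not dominated (best 0-60).
D8: dominated by D3 (price 72≤76, fuel economy 25≥21, 0-60 6.5≤8.8).

D2, D4, D5, D7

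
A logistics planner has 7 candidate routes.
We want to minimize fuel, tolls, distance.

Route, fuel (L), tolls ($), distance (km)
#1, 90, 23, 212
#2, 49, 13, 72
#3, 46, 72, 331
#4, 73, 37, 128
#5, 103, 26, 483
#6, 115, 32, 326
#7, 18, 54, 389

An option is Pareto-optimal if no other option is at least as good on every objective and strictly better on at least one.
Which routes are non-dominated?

#1: dominated by #2 (fuel 49≤90, tolls 13≤23, distance 72≤212).
#2: not dominated (best tolls).
#3: not dominated.
#4: dominated by #2 (fuel 49≤73, tolls 13≤37, distance 72≤128).
#5: dominated by #1 (fuel 90≤103, tolls 23≤26, distance 212≤483).
#6: dominated by #1 (fuel 90≤115, tolls 23≤32, distance 212≤326).
#7: not dominated (best fuel).

#2, #3, #7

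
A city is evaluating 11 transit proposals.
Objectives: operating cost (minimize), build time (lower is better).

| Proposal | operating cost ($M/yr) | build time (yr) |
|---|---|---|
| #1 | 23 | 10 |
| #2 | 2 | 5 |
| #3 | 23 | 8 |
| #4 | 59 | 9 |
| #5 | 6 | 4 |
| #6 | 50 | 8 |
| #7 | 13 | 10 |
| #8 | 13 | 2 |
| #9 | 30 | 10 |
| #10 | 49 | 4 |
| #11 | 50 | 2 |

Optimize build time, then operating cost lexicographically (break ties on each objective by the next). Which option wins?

#8

First minimize build time: best is 2, kept {#8, #11}.
Then minimize operating cost: best is 13, kept {#8}.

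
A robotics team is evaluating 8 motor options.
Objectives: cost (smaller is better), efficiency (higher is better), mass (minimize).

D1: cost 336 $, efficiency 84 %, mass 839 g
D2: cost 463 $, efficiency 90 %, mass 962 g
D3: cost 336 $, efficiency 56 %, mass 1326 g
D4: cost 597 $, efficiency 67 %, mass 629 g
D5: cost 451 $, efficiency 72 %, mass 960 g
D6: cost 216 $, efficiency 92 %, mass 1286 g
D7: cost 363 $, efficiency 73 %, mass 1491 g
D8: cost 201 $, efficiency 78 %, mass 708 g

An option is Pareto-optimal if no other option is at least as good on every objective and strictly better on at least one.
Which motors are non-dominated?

D1: not dominated.
D2: not dominated.
D3: dominated by D1 (cost 336≤336, efficiency 84≥56, mass 839≤1326).
D4: not dominated (best mass).
D5: dominated by D1 (cost 336≤451, efficiency 84≥72, mass 839≤960).
D6: not dominated (best efficiency).
D7: dominated by D1 (cost 336≤363, efficiency 84≥73, mass 839≤1491).
D8: not dominated (best cost).

D1, D2, D4, D6, D8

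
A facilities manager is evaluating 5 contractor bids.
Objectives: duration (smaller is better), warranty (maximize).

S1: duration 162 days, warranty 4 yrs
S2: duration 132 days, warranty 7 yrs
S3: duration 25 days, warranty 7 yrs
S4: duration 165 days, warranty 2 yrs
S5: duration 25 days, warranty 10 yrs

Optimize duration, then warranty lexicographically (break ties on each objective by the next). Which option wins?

First minimize duration: best is 25, kept {S3, S5}.
Then maximize warranty: best is 10, kept {S5}.

S5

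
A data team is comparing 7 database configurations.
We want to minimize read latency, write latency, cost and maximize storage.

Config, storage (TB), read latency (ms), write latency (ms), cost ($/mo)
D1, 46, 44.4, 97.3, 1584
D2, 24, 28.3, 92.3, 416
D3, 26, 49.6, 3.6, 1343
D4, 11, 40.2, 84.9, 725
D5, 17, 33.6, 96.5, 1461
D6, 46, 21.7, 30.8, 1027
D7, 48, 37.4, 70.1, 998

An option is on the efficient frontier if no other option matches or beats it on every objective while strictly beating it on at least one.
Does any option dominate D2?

No

D1: worse on read latency (44.4 vs 28.3).
D3: worse on read latency (49.6 vs 28.3).
D4: worse on storage (11 vs 24).
D5: worse on storage (17 vs 24).
D6: worse on cost (1027 vs 416).
D7: worse on read latency (37.4 vs 28.3).
No option is at least as good as D2 on every objective and strictly better on one.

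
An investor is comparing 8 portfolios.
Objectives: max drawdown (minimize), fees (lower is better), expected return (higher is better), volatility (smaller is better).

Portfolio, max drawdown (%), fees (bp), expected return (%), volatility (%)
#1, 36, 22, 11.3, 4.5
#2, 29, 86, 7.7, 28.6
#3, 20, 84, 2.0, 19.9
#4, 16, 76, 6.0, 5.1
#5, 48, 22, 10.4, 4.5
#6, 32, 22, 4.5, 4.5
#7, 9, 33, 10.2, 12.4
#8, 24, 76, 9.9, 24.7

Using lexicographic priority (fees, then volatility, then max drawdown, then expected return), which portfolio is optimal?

#6

First minimize fees: best is 22, kept {#1, #5, #6}.
Then minimize volatility: best is 4.5, kept {#1, #5, #6}.
Then minimize max drawdown: best is 32, kept {#6}.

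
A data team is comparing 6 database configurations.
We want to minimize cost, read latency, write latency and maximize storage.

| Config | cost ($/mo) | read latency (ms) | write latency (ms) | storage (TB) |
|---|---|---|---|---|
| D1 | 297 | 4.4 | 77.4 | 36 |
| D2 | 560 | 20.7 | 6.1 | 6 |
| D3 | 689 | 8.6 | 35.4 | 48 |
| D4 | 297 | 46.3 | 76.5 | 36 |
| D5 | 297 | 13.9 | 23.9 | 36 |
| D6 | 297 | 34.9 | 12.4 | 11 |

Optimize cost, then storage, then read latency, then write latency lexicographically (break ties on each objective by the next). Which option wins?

First minimize cost: best is 297, kept {D1, D4, D5, D6}.
Then maximize storage: best is 36, kept {D1, D4, D5}.
Then minimize read latency: best is 4.4, kept {D1}.

D1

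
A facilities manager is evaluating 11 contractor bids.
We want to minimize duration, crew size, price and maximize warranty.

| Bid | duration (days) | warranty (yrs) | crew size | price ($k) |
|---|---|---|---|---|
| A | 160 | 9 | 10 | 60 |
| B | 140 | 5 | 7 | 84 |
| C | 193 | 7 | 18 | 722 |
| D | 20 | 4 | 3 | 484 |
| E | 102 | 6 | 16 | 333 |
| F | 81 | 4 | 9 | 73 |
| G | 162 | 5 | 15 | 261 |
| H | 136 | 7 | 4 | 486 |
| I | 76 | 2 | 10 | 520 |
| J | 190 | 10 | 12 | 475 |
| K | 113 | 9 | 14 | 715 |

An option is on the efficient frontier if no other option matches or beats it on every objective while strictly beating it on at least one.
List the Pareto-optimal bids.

A: not dominated (best price).
B: not dominated.
C: dominated by A (duration 160≤193, warranty 9≥7, crew size 10≤18, price 60≤722).
D: not dominated (best duration).
E: not dominated.
F: not dominated.
G: dominated by A (duration 160≤162, warranty 9≥5, crew size 10≤15, price 60≤261).
H: not dominated.
I: dominated by D (duration 20≤76, warranty 4≥2, crew size 3≤10, price 484≤520).
J: not dominated (best warranty).
K: not dominated.

A, B, D, E, F, H, J, K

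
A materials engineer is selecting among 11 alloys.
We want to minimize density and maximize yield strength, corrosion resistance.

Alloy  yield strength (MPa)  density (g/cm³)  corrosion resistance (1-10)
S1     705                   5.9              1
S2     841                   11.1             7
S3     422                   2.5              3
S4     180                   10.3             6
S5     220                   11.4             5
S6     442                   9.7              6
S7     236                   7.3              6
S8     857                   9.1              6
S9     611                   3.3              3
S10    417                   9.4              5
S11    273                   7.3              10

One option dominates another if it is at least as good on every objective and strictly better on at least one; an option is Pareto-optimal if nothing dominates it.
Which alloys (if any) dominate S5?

S2: yield strength 841≥220, density 11.1≤11.4, corrosion resistance 7≥5 — dominates S5.
S6: yield strength 442≥220, density 9.7≤11.4, corrosion resistance 6≥5 — dominates S5.
S7: yield strength 236≥220, density 7.3≤11.4, corrosion resistance 6≥5 — dominates S5.
S8: yield strength 857≥220, density 9.1≤11.4, corrosion resistance 6≥5 — dominates S5.
S10: yield strength 417≥220, density 9.4≤11.4, corrosion resistance 5≥5 — dominates S5.
S11: yield strength 273≥220, density 7.3≤11.4, corrosion resistance 10≥5 — dominates S5.
Others (S1, S3, S4, S9) are each worse than S5 on at least one objective.

S2, S6, S7, S8, S10, S11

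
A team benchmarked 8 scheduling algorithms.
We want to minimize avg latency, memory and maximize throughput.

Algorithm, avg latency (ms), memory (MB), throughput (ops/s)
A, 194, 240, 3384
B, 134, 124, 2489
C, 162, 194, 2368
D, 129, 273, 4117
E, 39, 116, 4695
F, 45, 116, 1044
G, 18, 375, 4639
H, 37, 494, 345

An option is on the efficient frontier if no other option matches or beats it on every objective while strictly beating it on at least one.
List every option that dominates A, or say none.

E

E: avg latency 39≤194, memory 116≤240, throughput 4695≥3384 — dominates A.
Others (B, C, D, F, G, H) are each worse than A on at least one objective.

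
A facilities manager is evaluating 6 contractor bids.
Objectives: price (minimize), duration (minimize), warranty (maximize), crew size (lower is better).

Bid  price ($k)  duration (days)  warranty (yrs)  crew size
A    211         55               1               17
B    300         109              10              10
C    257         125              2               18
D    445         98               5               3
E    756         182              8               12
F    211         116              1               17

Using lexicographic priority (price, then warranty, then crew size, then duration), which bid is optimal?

A

First minimize price: best is 211, kept {A, F}.
Then maximize warranty: best is 1, kept {A, F}.
Then minimize crew size: best is 17, kept {A, F}.
Then minimize duration: best is 55, kept {A}.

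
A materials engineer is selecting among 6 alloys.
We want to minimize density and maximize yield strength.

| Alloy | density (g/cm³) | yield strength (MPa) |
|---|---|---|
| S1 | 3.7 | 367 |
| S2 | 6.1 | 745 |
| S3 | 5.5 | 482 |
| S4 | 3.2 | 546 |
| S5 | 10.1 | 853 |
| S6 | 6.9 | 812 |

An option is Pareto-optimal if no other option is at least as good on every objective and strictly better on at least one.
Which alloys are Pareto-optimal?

S1: dominated by S4 (density 3.2≤3.7, yield strength 546≥367).
S2: not dominated.
S3: dominated by S4 (density 3.2≤5.5, yield strength 546≥482).
S4: not dominated (best density).
S5: not dominated (best yield strength).
S6: not dominated.

S2, S4, S5, S6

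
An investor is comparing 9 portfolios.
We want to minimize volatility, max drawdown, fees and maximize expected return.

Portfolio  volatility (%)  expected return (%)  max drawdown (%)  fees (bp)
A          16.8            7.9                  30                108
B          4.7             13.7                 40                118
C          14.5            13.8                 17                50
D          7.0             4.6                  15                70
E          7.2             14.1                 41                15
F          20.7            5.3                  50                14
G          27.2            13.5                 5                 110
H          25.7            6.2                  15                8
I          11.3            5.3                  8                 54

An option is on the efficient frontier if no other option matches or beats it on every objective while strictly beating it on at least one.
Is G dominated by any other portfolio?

A: worse on expected return (7.9 vs 13.5).
B: worse on max drawdown (40 vs 5).
C: worse on max drawdown (17 vs 5).
D: worse on expected return (4.6 vs 13.5).
E: worse on max drawdown (41 vs 5).
F: worse on expected return (5.3 vs 13.5).
H: worse on expected return (6.2 vs 13.5).
I: worse on expected return (5.3 vs 13.5).
No option is at least as good as G on every objective and strictly better on one.

No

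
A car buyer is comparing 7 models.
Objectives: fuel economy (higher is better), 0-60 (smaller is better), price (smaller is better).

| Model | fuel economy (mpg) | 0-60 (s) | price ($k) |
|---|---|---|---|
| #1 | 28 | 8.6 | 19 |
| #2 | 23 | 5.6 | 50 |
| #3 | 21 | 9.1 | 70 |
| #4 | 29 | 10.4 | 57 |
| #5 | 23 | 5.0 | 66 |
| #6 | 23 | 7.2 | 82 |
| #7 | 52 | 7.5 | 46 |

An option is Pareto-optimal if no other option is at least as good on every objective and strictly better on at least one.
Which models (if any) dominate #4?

#7: fuel economy 52≥29, 0-60 7.5≤10.4, price 46≤57 — dominates #4.
Others (#1, #2, #3, #5, #6) are each worse than #4 on at least one objective.

#7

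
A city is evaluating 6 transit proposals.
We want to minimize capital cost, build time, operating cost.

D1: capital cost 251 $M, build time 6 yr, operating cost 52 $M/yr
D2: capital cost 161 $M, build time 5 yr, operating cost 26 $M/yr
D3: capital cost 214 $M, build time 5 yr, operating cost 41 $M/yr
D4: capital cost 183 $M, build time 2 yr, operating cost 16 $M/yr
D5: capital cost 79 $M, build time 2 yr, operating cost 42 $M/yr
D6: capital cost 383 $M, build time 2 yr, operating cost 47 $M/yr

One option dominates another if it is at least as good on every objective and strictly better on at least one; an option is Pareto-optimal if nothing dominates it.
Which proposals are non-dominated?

D1: dominated by D2 (capital cost 161≤251, build time 5≤6, operating cost 26≤52).
D2: not dominated.
D3: dominated by D2 (capital cost 161≤214, build time 5≤5, operating cost 26≤41).
D4: not dominated (best operating cost).
D5: not dominated (best capital cost).
D6: dominated by D4 (capital cost 183≤383, build time 2≤2, operating cost 16≤47).

D2, D4, D5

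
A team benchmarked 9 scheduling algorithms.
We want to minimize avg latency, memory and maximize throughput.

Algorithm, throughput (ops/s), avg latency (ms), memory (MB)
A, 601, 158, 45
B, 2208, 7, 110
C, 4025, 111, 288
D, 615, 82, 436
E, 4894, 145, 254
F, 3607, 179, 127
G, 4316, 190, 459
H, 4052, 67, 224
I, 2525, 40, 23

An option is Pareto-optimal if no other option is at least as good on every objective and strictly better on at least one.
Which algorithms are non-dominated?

B, E, F, H, I

A: dominated by I (throughput 2525≥601, avg latency 40≤158, memory 23≤45).
B: not dominated (best avg latency).
C: dominated by H (throughput 4052≥4025, avg latency 67≤111, memory 224≤288).
D: dominated by B (throughput 2208≥615, avg latency 7≤82, memory 110≤436).
E: not dominated (best throughput).
F: not dominated.
G: dominated by E (throughput 4894≥4316, avg latency 145≤190, memory 254≤459).
H: not dominated.
I: not dominated (best memory).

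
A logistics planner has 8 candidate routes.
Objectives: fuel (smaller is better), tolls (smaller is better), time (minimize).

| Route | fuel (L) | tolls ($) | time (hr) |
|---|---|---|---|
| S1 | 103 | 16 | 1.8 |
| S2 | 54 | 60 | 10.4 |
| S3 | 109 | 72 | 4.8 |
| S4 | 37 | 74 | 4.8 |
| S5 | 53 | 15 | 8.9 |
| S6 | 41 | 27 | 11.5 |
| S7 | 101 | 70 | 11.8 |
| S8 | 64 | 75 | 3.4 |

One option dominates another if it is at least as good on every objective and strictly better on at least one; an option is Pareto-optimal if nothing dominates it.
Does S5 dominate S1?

S5 vs S1: S5 is worse on time (8.9 vs 1.8), so it does not dominate S1.

No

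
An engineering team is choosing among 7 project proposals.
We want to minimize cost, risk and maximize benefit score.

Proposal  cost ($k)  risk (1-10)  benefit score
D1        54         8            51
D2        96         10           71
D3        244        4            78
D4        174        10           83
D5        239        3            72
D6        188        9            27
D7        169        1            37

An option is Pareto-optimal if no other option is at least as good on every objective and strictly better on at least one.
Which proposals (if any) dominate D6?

D1, D7

D1: cost 54≤188, risk 8≤9, benefit score 51≥27 — dominates D6.
D7: cost 169≤188, risk 1≤9, benefit score 37≥27 — dominates D6.
Others (D2, D3, D4, D5) are each worse than D6 on at least one objective.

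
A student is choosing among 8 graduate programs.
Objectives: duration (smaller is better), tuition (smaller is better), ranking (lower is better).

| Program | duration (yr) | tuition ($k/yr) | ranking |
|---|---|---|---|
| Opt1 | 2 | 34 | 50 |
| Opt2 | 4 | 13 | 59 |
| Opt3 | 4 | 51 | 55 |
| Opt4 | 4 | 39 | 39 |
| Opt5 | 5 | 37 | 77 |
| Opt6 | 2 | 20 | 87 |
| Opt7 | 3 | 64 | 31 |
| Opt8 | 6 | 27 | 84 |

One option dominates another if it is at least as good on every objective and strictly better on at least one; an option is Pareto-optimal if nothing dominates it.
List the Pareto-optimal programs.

Opt1, Opt2, Opt4, Opt6, Opt7

Opt1: not dominated.
Opt2: not dominated (best tuition).
Opt3: dominated by Opt1 (duration 2≤4, tuition 34≤51, ranking 50≤55).
Opt4: not dominated.
Opt5: dominated by Opt1 (duration 2≤5, tuition 34≤37, ranking 50≤77).
Opt6: not dominated.
Opt7: not dominated (best ranking).
Opt8: dominated by Opt2 (duration 4≤6, tuition 13≤27, ranking 59≤84).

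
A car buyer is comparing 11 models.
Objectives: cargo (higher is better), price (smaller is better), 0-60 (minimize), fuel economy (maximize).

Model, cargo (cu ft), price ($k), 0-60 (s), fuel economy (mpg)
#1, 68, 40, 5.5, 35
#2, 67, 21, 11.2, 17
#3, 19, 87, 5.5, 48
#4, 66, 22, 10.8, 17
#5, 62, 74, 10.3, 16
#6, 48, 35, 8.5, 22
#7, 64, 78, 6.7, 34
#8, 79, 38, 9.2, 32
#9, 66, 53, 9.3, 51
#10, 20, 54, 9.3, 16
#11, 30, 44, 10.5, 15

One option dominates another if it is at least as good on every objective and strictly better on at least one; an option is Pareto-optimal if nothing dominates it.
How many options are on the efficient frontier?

7

#1: not dominated.
#2: not dominated (best price).
#3: not dominated.
#4: not dominated.
#5: dominated by #1 (cargo 68≥62, price 40≤74, 0-60 5.5≤10.3, fuel economy 35≥16).
#6: not dominated.
#7: dominated by #1 (cargo 68≥64, price 40≤78, 0-60 5.5≤6.7, fuel economy 35≥34).
#8: not dominated (best cargo).
#9: not dominated (best fuel economy).
#10: dominated by #1 (cargo 68≥20, price 40≤54, 0-60 5.5≤9.3, fuel economy 35≥16).
#11: dominated by #1 (cargo 68≥30, price 40≤44, 0-60 5.5≤10.5, fuel economy 35≥15).
Pareto-optimal: #1, #2, #3, #4, #6, #8, #9 → 7.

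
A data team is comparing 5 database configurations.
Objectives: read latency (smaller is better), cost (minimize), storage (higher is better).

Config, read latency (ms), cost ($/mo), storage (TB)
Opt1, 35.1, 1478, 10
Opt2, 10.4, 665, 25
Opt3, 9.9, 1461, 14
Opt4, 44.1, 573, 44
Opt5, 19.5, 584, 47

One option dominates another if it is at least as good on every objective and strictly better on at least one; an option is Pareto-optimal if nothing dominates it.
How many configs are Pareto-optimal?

Opt1: dominated by Opt2 (read latency 10.4≤35.1, cost 665≤1478, storage 25≥10).
Opt2: not dominated.
Opt3: not dominated (best read latency).
Opt4: not dominated (best cost).
Opt5: not dominated (best storage).
Pareto-optimal: Opt2, Opt3, Opt4, Opt5 → 4.

4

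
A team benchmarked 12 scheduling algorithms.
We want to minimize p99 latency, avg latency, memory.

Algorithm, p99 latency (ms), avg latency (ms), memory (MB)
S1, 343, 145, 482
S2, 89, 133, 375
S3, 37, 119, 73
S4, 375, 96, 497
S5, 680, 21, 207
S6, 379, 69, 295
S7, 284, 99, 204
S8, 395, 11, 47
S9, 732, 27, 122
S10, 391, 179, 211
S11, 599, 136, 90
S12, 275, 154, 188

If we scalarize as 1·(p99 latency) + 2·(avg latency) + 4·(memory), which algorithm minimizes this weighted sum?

S3

S1: 1·343 + 2·145 + 4·482 = 2561
S2: 1·89 + 2·133 + 4·375 = 1855
S3: 1·37 + 2·119 + 4·73 = 567
S4: 1·375 + 2·96 + 4·497 = 2555
S5: 1·680 + 2·21 + 4·207 = 1550
S6: 1·379 + 2·69 + 4·295 = 1697
S7: 1·284 + 2·99 + 4·204 = 1298
S8: 1·395 + 2·11 + 4·47 = 605
S9: 1·732 + 2·27 + 4·122 = 1274
S10: 1·391 + 2·179 + 4·211 = 1593
S11: 1·599 + 2·136 + 4·90 = 1231
S12: 1·275 + 2·154 + 4·188 = 1335
Lowest: S3 at 567.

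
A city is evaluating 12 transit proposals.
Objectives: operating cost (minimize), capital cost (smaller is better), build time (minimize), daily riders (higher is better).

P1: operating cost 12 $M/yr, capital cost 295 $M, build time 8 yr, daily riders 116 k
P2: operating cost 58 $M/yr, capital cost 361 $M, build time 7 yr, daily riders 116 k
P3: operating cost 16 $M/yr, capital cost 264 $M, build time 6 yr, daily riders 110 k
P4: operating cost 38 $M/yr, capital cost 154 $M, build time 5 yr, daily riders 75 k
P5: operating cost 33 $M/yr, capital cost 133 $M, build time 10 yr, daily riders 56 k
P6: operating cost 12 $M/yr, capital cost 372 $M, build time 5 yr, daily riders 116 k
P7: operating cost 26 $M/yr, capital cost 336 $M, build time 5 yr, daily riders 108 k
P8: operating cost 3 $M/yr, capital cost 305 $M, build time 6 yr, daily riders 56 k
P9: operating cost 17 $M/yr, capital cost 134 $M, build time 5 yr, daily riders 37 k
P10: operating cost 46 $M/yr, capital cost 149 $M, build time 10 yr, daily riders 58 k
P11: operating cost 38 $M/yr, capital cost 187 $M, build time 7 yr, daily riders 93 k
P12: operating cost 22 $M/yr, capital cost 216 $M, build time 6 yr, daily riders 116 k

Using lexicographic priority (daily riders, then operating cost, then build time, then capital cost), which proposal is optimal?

P6

First maximize daily riders: best is 116, kept {P1, P2, P6, P12}.
Then minimize operating cost: best is 12, kept {P1, P6}.
Then minimize build time: best is 5, kept {P6}.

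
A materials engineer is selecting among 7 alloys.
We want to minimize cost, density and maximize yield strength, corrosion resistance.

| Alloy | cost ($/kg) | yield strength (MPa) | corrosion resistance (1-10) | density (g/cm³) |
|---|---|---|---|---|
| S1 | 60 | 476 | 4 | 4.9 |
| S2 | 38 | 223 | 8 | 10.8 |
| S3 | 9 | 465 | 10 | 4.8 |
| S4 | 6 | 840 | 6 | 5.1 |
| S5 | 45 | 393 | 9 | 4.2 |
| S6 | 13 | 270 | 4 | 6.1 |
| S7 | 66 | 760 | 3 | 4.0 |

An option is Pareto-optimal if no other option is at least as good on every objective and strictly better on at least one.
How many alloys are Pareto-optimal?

S1: not dominated.
S2: dominated by S3 (cost 9≤38, yield strength 465≥223, corrosion resistance 10≥8, density 4.8≤10.8).
S3: not dominated (best corrosion resistance).
S4: not dominated (best cost).
S5: not dominated.
S6: dominated by S3 (cost 9≤13, yield strength 465≥270, corrosion resistance 10≥4, density 4.8≤6.1).
S7: not dominated (best density).
Pareto-optimal: S1, S3, S4, S5, S7 → 5.

5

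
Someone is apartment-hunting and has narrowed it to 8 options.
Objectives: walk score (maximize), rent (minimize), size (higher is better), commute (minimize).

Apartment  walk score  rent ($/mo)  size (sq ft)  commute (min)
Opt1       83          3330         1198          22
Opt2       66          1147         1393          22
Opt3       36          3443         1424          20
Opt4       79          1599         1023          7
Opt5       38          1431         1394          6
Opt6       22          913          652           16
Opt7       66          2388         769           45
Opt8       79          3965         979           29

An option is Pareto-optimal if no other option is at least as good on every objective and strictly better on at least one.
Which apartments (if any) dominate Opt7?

Opt2, Opt4

Opt2: walk score 66≥66, rent 1147≤2388, size 1393≥769, commute 22≤45 — dominates Opt7.
Opt4: walk score 79≥66, rent 1599≤2388, size 1023≥769, commute 7≤45 — dominates Opt7.
Others (Opt1, Opt3, Opt5, Opt6, Opt8) are each worse than Opt7 on at least one objective.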